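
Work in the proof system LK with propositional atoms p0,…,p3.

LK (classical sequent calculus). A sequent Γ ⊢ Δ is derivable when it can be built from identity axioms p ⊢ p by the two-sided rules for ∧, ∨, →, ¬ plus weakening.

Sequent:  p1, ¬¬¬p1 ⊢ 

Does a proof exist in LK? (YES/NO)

Derivation trace:
[¬L] p1, ¬¬¬p1 ⊢ 
  [¬R] p1 ⊢ ¬¬p1
    [¬L] p1, ¬p1 ⊢ 
      [Ax] p1 ⊢ p1

Result: YES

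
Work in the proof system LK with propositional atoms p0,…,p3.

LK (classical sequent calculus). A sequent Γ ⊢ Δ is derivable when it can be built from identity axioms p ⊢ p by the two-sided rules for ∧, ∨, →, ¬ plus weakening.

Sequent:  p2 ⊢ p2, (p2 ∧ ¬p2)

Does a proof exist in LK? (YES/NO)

Derivation (root first):
[∧R] p2 ⊢ p2, (p2 ∧ ¬p2)
  [Ax] p2 ⊢ p2
  [¬R]  ⊢ p2, ¬p2
    [Ax] p2 ⊢ p2

Result: YES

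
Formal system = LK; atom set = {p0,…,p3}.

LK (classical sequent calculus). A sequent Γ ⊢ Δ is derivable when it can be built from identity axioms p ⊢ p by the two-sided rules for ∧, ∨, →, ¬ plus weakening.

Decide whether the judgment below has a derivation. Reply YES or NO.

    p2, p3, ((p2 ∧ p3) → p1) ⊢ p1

Derivation trace:
[→L] p2, p3, ((p2 ∧ p3) → p1) ⊢ p1
  [∧R] p2, p3 ⊢ (p2 ∧ p3)
    [Ax] p2 ⊢ p2
    [Ax] p3 ⊢ p3
  [Ax] p1 ⊢ p1

Result: YES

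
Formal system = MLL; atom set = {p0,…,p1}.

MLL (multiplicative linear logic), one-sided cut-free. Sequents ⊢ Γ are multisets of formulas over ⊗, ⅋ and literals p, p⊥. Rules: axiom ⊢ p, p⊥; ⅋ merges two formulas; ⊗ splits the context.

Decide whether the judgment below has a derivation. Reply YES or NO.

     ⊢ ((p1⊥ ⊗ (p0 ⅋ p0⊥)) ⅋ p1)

Derivation trace:
[⅋]  ⊢ ((p1⊥ ⊗ (p0 ⅋ p0⊥)) ⅋ p1)
  [⊗]  ⊢ p1, (p1⊥ ⊗ (p0 ⅋ p0⊥))
    [Ax]  ⊢ p1, p1⊥
    [⅋]  ⊢ (p0 ⅋ p0⊥)
      [Ax]  ⊢ p0, p0⊥

Result: YES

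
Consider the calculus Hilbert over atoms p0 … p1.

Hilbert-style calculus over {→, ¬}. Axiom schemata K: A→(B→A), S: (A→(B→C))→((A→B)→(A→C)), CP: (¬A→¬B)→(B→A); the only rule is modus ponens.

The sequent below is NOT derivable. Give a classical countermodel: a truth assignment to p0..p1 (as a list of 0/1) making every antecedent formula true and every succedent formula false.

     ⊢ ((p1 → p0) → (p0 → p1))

Truth-table refutation:
  v=00: Γ:[] Δ:[((p1 → p0) → (p0 → p1))=T] refutes=False
  v=01: Γ:[] Δ:[((p1 → p0) → (p0 → p1))=T] refutes=False
  v=10: Γ:[] Δ:[((p1 → p0) → (p0 → p1))=F] refutes=True  ← countermodel

Result: [1, 0]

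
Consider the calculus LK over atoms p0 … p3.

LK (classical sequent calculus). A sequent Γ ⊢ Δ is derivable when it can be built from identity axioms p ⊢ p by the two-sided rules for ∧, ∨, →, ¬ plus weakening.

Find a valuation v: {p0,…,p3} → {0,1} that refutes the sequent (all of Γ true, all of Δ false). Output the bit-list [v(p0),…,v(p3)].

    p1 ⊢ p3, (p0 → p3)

Search for a countermodel by truth-table:
  v=0000: Γ:[p1=F] Δ:[p3=F, (p0 → p3)=T] refutes=False
  v=0001: Γ:[p1=F] Δ:[p3=T, (p0 → p3)=T] refutes=False
  v=0010: Γ:[p1=F] Δ:[p3=F, (p0 → p3)=T] refutes=False
  v=0011: Γ:[p1=F] Δ:[p3=T, (p0 → p3)=T] refutes=False
  v=0100: Γ:[p1=T] Δ:[p3=F, (p0 → p3)=T] refutes=False
  v=0101: Γ:[p1=T] Δ:[p3=T, (p0 → p3)=T] refutes=False
  v=0110: Γ:[p1=T] Δ:[p3=F, (p0 → p3)=T] refutes=False
  v=0111: Γ:[p1=T] Δ:[p3=T, (p0 → p3)=T] refutes=False
  v=1000: Γ:[p1=F] Δ:[p3=F, (p0 → p3)=F] refutes=False
  v=1001: Γ:[p1=F] Δ:[p3=T, (p0 → p3)=T] refutes=False
  v=1010: Γ:[p1=F] Δ:[p3=F, (p0 → p3)=F] refutes=False
  v=1011: Γ:[p1=F] Δ:[p3=T, (p0 → p3)=T] refutes=False
  v=1100: Γ:[p1=T] Δ:[p3=F, (p0 → p3)=F] refutes=True  ← countermodel

Result: [1, 1, 0, 0]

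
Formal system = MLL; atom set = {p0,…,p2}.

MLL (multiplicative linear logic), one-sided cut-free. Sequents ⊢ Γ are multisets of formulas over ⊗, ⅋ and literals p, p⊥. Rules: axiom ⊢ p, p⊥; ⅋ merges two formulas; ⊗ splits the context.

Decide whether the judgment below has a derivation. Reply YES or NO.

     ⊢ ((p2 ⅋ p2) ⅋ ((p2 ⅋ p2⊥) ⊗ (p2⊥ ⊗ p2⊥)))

Derivation (root first):
[⅋]  ⊢ ((p2 ⅋ p2) ⅋ ((p2 ⅋ p2⊥) ⊗ (p2⊥ ⊗ p2⊥)))
  [⅋]  ⊢ ((p2 ⅋ p2⊥) ⊗ (p2⊥ ⊗ p2⊥)), (p2 ⅋ p2)
    [⊗]  ⊢ p2, p2, ((p2 ⅋ p2⊥) ⊗ (p2⊥ ⊗ p2⊥))
      [⅋]  ⊢ (p2 ⅋ p2⊥)
        [Ax]  ⊢ p2, p2⊥
      [⊗]  ⊢ p2, p2, (p2⊥ ⊗ p2⊥)
        [Ax]  ⊢ p2, p2⊥
        [Ax]  ⊢ p2, p2⊥

Result: YES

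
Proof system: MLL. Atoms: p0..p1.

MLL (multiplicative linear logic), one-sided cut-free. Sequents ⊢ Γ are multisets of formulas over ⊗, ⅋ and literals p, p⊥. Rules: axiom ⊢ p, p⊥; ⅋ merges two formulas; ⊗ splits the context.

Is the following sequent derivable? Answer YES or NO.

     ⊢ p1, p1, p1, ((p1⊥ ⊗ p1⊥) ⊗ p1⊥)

Derivation (root first):
[⊗]  ⊢ p1, p1, p1, ((p1⊥ ⊗ p1⊥) ⊗ p1⊥)
  [⊗]  ⊢ p1, p1, (p1⊥ ⊗ p1⊥)
    [Ax]  ⊢ p1, p1⊥
    [Ax]  ⊢ p1, p1⊥
  [Ax]  ⊢ p1, p1⊥

Result: YES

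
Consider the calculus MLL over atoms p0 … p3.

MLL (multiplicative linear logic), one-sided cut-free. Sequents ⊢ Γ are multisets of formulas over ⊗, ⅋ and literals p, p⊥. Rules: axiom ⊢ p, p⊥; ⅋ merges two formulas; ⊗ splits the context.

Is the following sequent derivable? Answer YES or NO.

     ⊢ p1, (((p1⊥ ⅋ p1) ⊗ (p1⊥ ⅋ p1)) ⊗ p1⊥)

Derivation trace:
[⊗]  ⊢ p1, (((p1⊥ ⅋ p1) ⊗ (p1⊥ ⅋ p1)) ⊗ p1⊥)
  [⊗]  ⊢ ((p1⊥ ⅋ p1) ⊗ (p1⊥ ⅋ p1))
    [⅋]  ⊢ (p1⊥ ⅋ p1)
      [Ax]  ⊢ p1, p1⊥
    [⅋]  ⊢ (p1⊥ ⅋ p1)
      [Ax]  ⊢ p1, p1⊥
  [Ax]  ⊢ p1, p1⊥

Result: YES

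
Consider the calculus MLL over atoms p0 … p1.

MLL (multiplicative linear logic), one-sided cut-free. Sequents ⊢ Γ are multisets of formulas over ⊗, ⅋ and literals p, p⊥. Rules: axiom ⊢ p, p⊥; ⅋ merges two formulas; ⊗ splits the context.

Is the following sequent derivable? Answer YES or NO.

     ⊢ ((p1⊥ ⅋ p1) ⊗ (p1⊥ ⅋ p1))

Derivation trace:
[⊗]  ⊢ ((p1⊥ ⅋ p1) ⊗ (p1⊥ ⅋ p1))
  [⅋]  ⊢ (p1⊥ ⅋ p1)
    [Ax]  ⊢ p1, p1⊥
  [⅋]  ⊢ (p1⊥ ⅋ p1)
    [Ax]  ⊢ p1, p1⊥

Result: YES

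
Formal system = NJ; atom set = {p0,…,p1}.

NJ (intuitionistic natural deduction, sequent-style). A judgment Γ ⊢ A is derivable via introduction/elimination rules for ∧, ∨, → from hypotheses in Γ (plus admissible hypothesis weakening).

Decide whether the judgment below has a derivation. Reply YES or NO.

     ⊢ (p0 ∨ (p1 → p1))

Derivation trace:
[∨I₂]  ⊢ (p0 ∨ (p1 → p1))
  [→I]  ⊢ (p1 → p1)
    [Ax] p1 ⊢ p1

Result: YES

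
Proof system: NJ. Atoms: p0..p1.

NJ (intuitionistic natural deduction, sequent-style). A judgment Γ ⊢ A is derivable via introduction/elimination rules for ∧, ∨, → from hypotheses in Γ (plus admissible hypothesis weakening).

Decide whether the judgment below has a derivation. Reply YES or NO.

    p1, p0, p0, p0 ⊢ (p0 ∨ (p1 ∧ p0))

Proof tree:
[Wk] p1, p0, p0, p0 ⊢ (p0 ∨ (p1 ∧ p0))
  [Wk] p1, p0, p0 ⊢ (p0 ∨ (p1 ∧ p0))
    [∨I₂] p1, p0 ⊢ (p0 ∨ (p1 ∧ p0))
      [∧I] p1, p0 ⊢ (p1 ∧ p0)
        [Ax] p1 ⊢ p1
        [Ax] p0 ⊢ p0

Result: YES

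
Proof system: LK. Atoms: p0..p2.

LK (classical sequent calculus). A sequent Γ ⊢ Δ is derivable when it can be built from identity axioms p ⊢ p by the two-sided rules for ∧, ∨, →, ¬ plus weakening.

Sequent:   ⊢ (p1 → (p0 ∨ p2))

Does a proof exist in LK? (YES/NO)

Search for a countermodel by truth-table:
  v=000: Γ:[] Δ:[(p1 → (p0 ∨ p2))=T] refutes=False
  v=001: Γ:[] Δ:[(p1 → (p0 ∨ p2))=T] refutes=False
  v=010: Γ:[] Δ:[(p1 → (p0 ∨ p2))=F] refutes=True  ← countermodel

Result: NO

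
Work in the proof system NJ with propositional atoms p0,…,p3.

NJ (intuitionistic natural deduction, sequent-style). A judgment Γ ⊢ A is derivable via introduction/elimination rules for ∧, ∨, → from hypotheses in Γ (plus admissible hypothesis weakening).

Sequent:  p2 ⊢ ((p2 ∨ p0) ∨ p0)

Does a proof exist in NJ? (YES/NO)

Derivation trace:
[∨I₁] p2 ⊢ ((p2 ∨ p0) ∨ p0)
  [∨I₁] p2 ⊢ (p2 ∨ p0)
    [Ax] p2 ⊢ p2

Result: YES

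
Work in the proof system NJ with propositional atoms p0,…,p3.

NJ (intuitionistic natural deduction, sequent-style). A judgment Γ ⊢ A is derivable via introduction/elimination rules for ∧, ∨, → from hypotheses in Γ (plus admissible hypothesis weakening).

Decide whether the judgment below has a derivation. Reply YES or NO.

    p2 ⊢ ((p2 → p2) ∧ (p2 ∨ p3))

Derivation trace:
[∧I] p2 ⊢ ((p2 → p2) ∧ (p2 ∨ p3))
  [→I]  ⊢ (p2 → p2)
    [Ax] p2 ⊢ p2
  [∨I₁] p2 ⊢ (p2 ∨ p3)
    [Ax] p2 ⊢ p2

Result: YES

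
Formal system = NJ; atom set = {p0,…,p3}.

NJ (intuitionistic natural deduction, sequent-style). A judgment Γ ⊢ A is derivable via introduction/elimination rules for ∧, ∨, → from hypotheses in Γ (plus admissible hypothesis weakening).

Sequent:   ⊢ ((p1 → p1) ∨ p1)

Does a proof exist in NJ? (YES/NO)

Derivation (root first):
[∨I₁]  ⊢ ((p1 → p1) ∨ p1)
  [→I]  ⊢ (p1 → p1)
    [Ax] p1 ⊢ p1

Result: YES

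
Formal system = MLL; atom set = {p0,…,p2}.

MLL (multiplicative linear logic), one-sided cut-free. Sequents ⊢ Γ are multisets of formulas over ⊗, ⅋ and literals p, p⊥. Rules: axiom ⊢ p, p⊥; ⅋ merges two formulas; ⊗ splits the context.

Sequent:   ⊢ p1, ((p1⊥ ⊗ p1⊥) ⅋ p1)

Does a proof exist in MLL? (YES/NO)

Proof tree:
[⅋]  ⊢ p1, ((p1⊥ ⊗ p1⊥) ⅋ p1)
  [⊗]  ⊢ p1, p1, (p1⊥ ⊗ p1⊥)
    [Ax]  ⊢ p1, p1⊥
    [Ax]  ⊢ p1, p1⊥

Result: YES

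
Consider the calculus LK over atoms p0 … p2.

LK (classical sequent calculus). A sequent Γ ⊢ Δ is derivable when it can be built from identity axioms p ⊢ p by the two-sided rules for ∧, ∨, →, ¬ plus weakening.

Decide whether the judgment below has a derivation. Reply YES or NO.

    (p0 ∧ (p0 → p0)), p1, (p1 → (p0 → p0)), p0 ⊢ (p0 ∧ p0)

Proof tree:
[∧R] (p0 ∧ (p0 → p0)), p1, (p1 → (p0 → p0)), p0 ⊢ (p0 ∧ p0)
  [∧L] (p0 ∧ (p0 → p0)) ⊢ p0
    [→L] p0, (p0 → p0) ⊢ p0
      [Ax] p0 ⊢ p0
      [Ax] p0 ⊢ p0
  [→L] p1, p0, (p1 → (p0 → p0)) ⊢ p0
    [Ax] p1 ⊢ p1
    [→L] p0, (p0 → p0) ⊢ p0
      [Ax] p0 ⊢ p0
      [Ax] p0 ⊢ p0

Result: YES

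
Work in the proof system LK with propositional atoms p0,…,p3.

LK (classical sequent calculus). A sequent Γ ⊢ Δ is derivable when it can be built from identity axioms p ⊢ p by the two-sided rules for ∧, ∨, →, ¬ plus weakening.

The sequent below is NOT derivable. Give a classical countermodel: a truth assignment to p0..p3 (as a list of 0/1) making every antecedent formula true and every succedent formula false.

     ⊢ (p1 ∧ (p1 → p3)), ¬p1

Truth-table refutation:
  v=0000: Γ:[] Δ:[(p1 ∧ (p1 → p3))=F, ¬p1=T] refutes=False
  v=0001: Γ:[] Δ:[(p1 ∧ (p1 → p3))=F, ¬p1=T] refutes=False
  v=0010: Γ:[] Δ:[(p1 ∧ (p1 → p3))=F, ¬p1=T] refutes=False
  v=0011: Γ:[] Δ:[(p1 ∧ (p1 → p3))=F, ¬p1=T] refutes=False
  v=0100: Γ:[] Δ:[(p1 ∧ (p1 → p3))=F, ¬p1=F] refutes=True  ← countermodel

Result: [0, 1, 0, 0]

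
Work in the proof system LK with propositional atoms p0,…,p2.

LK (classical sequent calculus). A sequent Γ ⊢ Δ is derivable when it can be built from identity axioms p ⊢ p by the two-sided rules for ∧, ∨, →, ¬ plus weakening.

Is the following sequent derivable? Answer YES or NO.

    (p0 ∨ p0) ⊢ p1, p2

Enumerate valuations to refute Γ ⊢ Δ:
  v=000: Γ:[(p0 ∨ p0)=F] Δ:[p1=F, p2=F] refutes=False
  v=001: Γ:[(p0 ∨ p0)=F] Δ:[p1=F, p2=T] refutes=False
  v=010: Γ:[(p0 ∨ p0)=F] Δ:[p1=T, p2=F] refutes=False
  v=011: Γ:[(p0 ∨ p0)=F] Δ:[p1=T, p2=T] refutes=False
  v=100: Γ:[(p0 ∨ p0)=T] Δ:[p1=F, p2=F] refutes=True  ← countermodel

Result: NO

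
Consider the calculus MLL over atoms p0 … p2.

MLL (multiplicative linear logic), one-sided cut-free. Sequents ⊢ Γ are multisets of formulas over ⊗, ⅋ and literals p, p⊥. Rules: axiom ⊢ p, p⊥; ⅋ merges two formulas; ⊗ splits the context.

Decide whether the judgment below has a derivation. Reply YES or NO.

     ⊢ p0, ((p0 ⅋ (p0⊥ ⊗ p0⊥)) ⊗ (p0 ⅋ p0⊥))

Derivation (root first):
[⊗]  ⊢ p0, ((p0 ⅋ (p0⊥ ⊗ p0⊥)) ⊗ (p0 ⅋ p0⊥))
  [⅋]  ⊢ p0, (p0 ⅋ (p0⊥ ⊗ p0⊥))
    [⊗]  ⊢ p0, p0, (p0⊥ ⊗ p0⊥)
      [Ax]  ⊢ p0, p0⊥
      [Ax]  ⊢ p0, p0⊥
  [⅋]  ⊢ (p0 ⅋ p0⊥)
    [Ax]  ⊢ p0, p0⊥

Result: YES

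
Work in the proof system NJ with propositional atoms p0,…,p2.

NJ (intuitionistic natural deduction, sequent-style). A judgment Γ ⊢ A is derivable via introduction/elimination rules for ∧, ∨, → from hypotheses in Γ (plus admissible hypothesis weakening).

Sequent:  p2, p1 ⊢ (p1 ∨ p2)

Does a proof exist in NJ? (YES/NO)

Derivation (root first):
[∨I₂] p2, p1 ⊢ (p1 ∨ p2)
  [Wk] p2, p1 ⊢ p2
    [Ax] p2 ⊢ p2

Result: YES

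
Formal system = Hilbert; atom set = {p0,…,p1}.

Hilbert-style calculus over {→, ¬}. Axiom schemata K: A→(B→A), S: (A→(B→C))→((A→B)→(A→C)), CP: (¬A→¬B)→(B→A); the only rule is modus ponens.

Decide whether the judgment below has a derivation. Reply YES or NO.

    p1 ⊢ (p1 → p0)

Enumerate valuations to refute Γ ⊢ Δ:
  v=00: Γ:[p1=F] Δ:[(p1 → p0)=T] refutes=False
  v=01: Γ:[p1=T] Δ:[(p1 → p0)=F] refutes=True  ← countermodel

Result: NO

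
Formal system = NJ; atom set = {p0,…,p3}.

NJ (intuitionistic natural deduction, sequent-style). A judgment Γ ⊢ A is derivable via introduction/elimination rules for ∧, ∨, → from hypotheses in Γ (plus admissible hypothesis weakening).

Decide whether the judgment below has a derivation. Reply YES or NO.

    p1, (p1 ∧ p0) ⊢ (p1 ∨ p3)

Derivation trace:
[∨I₁] p1, (p1 ∧ p0) ⊢ (p1 ∨ p3)
  [Wk] p1, (p1 ∧ p0) ⊢ p1
    [Ax] p1 ⊢ p1

Result: YES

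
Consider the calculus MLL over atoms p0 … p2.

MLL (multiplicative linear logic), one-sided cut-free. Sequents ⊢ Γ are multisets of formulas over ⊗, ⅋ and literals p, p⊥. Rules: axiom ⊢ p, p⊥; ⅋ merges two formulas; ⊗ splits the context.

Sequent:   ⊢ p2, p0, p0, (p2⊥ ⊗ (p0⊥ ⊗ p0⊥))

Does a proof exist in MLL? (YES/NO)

Proof tree:
[⊗]  ⊢ p2, p0, p0, (p2⊥ ⊗ (p0⊥ ⊗ p0⊥))
  [Ax]  ⊢ p2, p2⊥
  [⊗]  ⊢ p0, p0, (p0⊥ ⊗ p0⊥)
    [Ax]  ⊢ p0, p0⊥
    [Ax]  ⊢ p0, p0⊥

Result: YES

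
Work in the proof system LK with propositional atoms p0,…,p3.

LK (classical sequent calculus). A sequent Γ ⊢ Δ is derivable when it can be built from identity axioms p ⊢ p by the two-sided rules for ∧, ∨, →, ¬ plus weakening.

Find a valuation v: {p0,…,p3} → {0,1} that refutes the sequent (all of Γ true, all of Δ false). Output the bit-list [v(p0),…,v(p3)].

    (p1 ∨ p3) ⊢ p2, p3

Truth-table refutation:
  v=0000: Γ:[(p1 ∨ p3)=F] Δ:[p2=F, p3=F] refutes=False
  v=0001: Γ:[(p1 ∨ p3)=T] Δ:[p2=F, p3=T] refutes=False
  v=0010: Γ:[(p1 ∨ p3)=F] Δ:[p2=T, p3=F] refutes=False
  v=0011: Γ:[(p1 ∨ p3)=T] Δ:[p2=T, p3=T] refutes=False
  v=0100: Γ:[(p1 ∨ p3)=T] Δ:[p2=F, p3=F] refutes=True  ← countermodel

Result: [0, 1, 0, 0]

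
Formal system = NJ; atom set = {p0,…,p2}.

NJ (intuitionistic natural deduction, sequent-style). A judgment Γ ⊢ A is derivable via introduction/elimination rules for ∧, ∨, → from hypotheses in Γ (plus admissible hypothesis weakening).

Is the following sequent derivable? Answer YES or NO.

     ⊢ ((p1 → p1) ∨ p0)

Derivation trace:
[∨I₁]  ⊢ ((p1 → p1) ∨ p0)
  [→I]  ⊢ (p1 → p1)
    [Ax] p1 ⊢ p1

Result: YES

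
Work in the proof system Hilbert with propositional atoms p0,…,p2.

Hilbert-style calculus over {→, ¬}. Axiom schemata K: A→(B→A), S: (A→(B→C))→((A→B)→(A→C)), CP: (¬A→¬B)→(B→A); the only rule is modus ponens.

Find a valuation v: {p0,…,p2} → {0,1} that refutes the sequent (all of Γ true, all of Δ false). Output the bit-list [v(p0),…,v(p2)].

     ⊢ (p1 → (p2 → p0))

Truth-table refutation:
  v=000: Γ:[] Δ:[(p1 → (p2 → p0))=T] refutes=False
  v=001: Γ:[] Δ:[(p1 → (p2 → p0))=T] refutes=False
  v=010: Γ:[] Δ:[(p1 → (p2 → p0))=T] refutes=False
  v=011: Γ:[] Δ:[(p1 → (p2 → p0))=F] refutes=True  ← countermodel

Result: [0, 1, 1]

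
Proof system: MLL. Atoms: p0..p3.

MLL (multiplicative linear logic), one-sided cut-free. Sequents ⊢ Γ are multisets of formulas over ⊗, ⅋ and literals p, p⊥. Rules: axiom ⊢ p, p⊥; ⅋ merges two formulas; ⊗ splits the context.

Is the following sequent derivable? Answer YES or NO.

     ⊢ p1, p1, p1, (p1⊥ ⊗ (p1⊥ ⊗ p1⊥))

Proof tree:
[⊗]  ⊢ p1, p1, p1, (p1⊥ ⊗ (p1⊥ ⊗ p1⊥))
  [Ax]  ⊢ p1, p1⊥
  [⊗]  ⊢ p1, p1, (p1⊥ ⊗ p1⊥)
    [Ax]  ⊢ p1, p1⊥
    [Ax]  ⊢ p1, p1⊥

Result: YES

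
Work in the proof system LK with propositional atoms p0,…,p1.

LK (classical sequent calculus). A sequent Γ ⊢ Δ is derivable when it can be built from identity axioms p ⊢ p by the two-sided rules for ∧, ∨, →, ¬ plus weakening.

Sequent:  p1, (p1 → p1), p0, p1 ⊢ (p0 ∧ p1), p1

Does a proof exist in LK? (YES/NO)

Derivation trace:
[WL] p1, (p1 → p1), p0, p1 ⊢ (p0 ∧ p1), p1
  [WR] p1, (p1 → p1), p0 ⊢ (p0 ∧ p1), p1
    [∧R] p1, (p1 → p1), p0 ⊢ (p0 ∧ p1)
      [Ax] p0 ⊢ p0
      [→L] p1, (p1 → p1) ⊢ p1
        [Ax] p1 ⊢ p1
        [Ax] p1 ⊢ p1

Result: YES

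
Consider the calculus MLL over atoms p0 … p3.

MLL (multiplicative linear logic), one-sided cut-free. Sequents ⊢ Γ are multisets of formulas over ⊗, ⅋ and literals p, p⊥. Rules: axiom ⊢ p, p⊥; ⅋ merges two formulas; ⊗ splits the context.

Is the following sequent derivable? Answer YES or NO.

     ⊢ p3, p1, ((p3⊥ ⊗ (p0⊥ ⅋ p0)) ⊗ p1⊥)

Derivation trace:
[⊗]  ⊢ p3, p1, ((p3⊥ ⊗ (p0⊥ ⅋ p0)) ⊗ p1⊥)
  [⊗]  ⊢ p3, (p3⊥ ⊗ (p0⊥ ⅋ p0))
    [Ax]  ⊢ p3, p3⊥
    [⅋]  ⊢ (p0⊥ ⅋ p0)
      [Ax]  ⊢ p0, p0⊥
  [Ax]  ⊢ p1, p1⊥

Result: YES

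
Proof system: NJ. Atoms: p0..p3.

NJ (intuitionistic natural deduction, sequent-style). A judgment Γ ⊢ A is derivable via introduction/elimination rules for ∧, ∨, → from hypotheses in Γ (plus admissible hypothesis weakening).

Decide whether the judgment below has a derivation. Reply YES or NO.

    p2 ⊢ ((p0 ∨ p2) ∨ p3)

Derivation trace:
[∨I₁] p2 ⊢ ((p0 ∨ p2) ∨ p3)
  [∨I₂] p2 ⊢ (p0 ∨ p2)
    [Ax] p2 ⊢ p2

Result: YES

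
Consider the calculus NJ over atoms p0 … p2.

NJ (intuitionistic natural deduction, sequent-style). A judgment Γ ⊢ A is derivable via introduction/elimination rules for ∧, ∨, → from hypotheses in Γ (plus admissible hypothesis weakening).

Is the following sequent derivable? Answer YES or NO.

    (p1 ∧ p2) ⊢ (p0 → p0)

Derivation (root first):
[Wk] (p1 ∧ p2) ⊢ (p0 → p0)
  [→I]  ⊢ (p0 → p0)
    [Ax] p0 ⊢ p0

Result: YES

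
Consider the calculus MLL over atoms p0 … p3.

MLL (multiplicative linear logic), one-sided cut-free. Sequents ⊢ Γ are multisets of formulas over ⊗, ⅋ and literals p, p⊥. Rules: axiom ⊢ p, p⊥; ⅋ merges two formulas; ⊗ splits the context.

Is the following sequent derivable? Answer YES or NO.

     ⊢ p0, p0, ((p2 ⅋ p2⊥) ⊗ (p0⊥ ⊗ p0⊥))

Derivation trace:
[⊗]  ⊢ p0, p0, ((p2 ⅋ p2⊥) ⊗ (p0⊥ ⊗ p0⊥))
  [⅋]  ⊢ (p2 ⅋ p2⊥)
    [Ax]  ⊢ p2, p2⊥
  [⊗]  ⊢ p0, p0, (p0⊥ ⊗ p0⊥)
    [Ax]  ⊢ p0, p0⊥
    [Ax]  ⊢ p0, p0⊥

Result: YES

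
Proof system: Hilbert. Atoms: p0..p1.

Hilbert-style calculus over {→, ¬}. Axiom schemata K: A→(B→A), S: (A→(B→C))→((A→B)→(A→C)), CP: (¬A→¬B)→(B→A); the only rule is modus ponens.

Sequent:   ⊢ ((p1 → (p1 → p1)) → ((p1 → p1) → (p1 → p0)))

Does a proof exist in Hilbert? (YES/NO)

Truth-table refutation:
  v=00: Γ:[] Δ:[((p1 → (p1 → p1)) → ((p1 → p1) → (p1 → p0)))=T] refutes=False
  v=01: Γ:[] Δ:[((p1 → (p1 → p1)) → ((p1 → p1) → (p1 → p0)))=F] refutes=True  ← countermodel

Result: NO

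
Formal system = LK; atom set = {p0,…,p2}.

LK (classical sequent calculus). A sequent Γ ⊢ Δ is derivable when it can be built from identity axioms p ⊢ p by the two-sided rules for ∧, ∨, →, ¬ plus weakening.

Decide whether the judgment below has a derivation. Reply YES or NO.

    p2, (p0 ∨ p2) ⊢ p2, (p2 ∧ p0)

Proof tree:
[∧R] p2, (p0 ∨ p2) ⊢ p2, (p2 ∧ p0)
  [Ax] p2 ⊢ p2
  [∨L] (p0 ∨ p2) ⊢ p2, p0
    [Ax] p0 ⊢ p0
    [Ax] p2 ⊢ p2

Result: YES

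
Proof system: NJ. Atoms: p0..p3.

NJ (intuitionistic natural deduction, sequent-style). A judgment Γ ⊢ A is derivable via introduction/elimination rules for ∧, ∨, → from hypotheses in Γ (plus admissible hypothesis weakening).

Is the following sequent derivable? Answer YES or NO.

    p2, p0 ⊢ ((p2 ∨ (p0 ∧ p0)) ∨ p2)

Derivation trace:
[∨I₁] p2, p0 ⊢ ((p2 ∨ (p0 ∧ p0)) ∨ p2)
  [∨I₂] p2, p0 ⊢ (p2 ∨ (p0 ∧ p0))
    [∧I] p2, p0 ⊢ (p0 ∧ p0)
      [Wk] p0, p2 ⊢ p0
        [Ax] p0 ⊢ p0
      [Ax] p0 ⊢ p0

Result: YES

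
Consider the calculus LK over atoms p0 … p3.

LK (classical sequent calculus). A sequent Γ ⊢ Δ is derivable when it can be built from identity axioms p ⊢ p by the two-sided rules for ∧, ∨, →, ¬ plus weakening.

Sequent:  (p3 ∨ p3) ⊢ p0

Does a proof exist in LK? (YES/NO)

Truth-table refutation:
  v=0000: Γ:[(p3 ∨ p3)=F] Δ:[p0=F] refutes=False
  v=0001: Γ:[(p3 ∨ p3)=T] Δ:[p0=F] refutes=True  ← countermodel

Result: NO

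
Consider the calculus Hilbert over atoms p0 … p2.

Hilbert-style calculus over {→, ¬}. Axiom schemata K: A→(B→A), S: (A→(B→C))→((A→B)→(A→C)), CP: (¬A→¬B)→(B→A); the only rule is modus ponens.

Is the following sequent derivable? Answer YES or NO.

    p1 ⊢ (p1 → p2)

Truth-table refutation:
  v=000: Γ:[p1=F] Δ:[(p1 → p2)=T] refutes=False
  v=001: Γ:[p1=F] Δ:[(p1 → p2)=T] refutes=False
  v=010: Γ:[p1=T] Δ:[(p1 → p2)=F] refutes=True  ← countermodel

Result: NO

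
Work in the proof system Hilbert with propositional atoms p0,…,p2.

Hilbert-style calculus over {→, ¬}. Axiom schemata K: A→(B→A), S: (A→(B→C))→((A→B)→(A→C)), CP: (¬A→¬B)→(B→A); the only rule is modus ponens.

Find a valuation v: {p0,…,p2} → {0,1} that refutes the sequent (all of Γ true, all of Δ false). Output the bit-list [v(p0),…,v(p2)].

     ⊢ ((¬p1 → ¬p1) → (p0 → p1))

Truth-table refutation:
  v=000: Γ:[] Δ:[((¬p1 → ¬p1) → (p0 → p1))=T] refutes=False
  v=001: Γ:[] Δ:[((¬p1 → ¬p1) → (p0 → p1))=T] refutes=False
  v=010: Γ:[] Δ:[((¬p1 → ¬p1) → (p0 → p1))=T] refutes=False
  v=011: Γ:[] Δ:[((¬p1 → ¬p1) → (p0 → p1))=T] refutes=False
  v=100: Γ:[] Δ:[((¬p1 → ¬p1) → (p0 → p1))=F] refutes=True  ← countermodel

Result: [1, 0, 0]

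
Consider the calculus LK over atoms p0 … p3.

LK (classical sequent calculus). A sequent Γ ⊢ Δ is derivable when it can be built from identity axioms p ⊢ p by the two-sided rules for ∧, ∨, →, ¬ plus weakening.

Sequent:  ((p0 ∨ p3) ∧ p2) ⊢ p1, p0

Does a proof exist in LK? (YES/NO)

Enumerate valuations to refute Γ ⊢ Δ:
  v=0000: Γ:[((p0 ∨ p3) ∧ p2)=F] Δ:[p1=F, p0=F] refutes=False
  v=0001: Γ:[((p0 ∨ p3) ∧ p2)=F] Δ:[p1=F, p0=F] refutes=False
  v=0010: Γ:[((p0 ∨ p3) ∧ p2)=F] Δ:[p1=F, p0=F] refutes=False
  v=0011: Γ:[((p0 ∨ p3) ∧ p2)=T] Δ:[p1=F, p0=F] refutes=True  ← countermodel

Result: NO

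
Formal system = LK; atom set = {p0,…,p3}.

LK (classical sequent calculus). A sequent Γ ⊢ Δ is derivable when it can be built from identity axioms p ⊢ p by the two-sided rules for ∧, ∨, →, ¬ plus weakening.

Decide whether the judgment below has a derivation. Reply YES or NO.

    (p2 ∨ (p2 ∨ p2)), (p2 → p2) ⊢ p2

Derivation (root first):
[→L] (p2 ∨ (p2 ∨ p2)), (p2 → p2) ⊢ p2
  [∨L] (p2 ∨ (p2 ∨ p2)) ⊢ p2
    [Ax] p2 ⊢ p2
    [∨L] (p2 ∨ p2) ⊢ p2
      [Ax] p2 ⊢ p2
      [Ax] p2 ⊢ p2
  [Ax] p2 ⊢ p2

Result: YES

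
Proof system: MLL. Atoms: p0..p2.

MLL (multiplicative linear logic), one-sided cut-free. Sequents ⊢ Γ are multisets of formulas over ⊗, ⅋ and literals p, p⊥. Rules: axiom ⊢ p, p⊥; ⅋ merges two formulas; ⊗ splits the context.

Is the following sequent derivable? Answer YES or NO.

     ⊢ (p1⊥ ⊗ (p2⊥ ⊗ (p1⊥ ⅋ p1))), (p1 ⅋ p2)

Derivation trace:
[⅋]  ⊢ (p1⊥ ⊗ (p2⊥ ⊗ (p1⊥ ⅋ p1))), (p1 ⅋ p2)
  [⊗]  ⊢ p1, p2, (p1⊥ ⊗ (p2⊥ ⊗ (p1⊥ ⅋ p1)))
    [Ax]  ⊢ p1, p1⊥
    [⊗]  ⊢ p2, (p2⊥ ⊗ (p1⊥ ⅋ p1))
      [Ax]  ⊢ p2, p2⊥
      [⅋]  ⊢ (p1⊥ ⅋ p1)
        [Ax]  ⊢ p1, p1⊥

Result: YES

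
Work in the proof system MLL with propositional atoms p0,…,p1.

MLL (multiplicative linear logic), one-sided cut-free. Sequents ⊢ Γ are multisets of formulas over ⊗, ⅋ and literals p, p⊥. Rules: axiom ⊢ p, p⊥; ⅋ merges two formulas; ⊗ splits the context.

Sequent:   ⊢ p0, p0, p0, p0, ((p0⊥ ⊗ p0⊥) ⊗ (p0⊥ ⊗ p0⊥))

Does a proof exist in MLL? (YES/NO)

Derivation trace:
[⊗]  ⊢ p0, p0, p0, p0, ((p0⊥ ⊗ p0⊥) ⊗ (p0⊥ ⊗ p0⊥))
  [⊗]  ⊢ p0, p0, (p0⊥ ⊗ p0⊥)
    [Ax]  ⊢ p0, p0⊥
    [Ax]  ⊢ p0, p0⊥
  [⊗]  ⊢ p0, p0, (p0⊥ ⊗ p0⊥)
    [Ax]  ⊢ p0, p0⊥
    [Ax]  ⊢ p0, p0⊥

Result: YES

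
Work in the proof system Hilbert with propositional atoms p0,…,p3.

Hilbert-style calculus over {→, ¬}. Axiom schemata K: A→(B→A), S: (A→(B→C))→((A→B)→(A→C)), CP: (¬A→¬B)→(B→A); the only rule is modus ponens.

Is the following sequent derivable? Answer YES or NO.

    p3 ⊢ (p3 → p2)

Enumerate valuations to refute Γ ⊢ Δ:
  v=0000: Γ:[p3=F] Δ:[(p3 → p2)=T] refutes=False
  v=0001: Γ:[p3=T] Δ:[(p3 → p2)=F] refutes=True  ← countermodel

Result: NO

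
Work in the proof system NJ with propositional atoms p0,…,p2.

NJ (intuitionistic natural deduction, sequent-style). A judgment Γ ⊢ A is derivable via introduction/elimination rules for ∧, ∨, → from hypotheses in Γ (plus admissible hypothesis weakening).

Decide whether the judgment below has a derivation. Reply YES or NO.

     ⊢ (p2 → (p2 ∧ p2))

Proof tree:
[→I]  ⊢ (p2 → (p2 ∧ p2))
  [∧I] p2 ⊢ (p2 ∧ p2)
    [Ax] p2 ⊢ p2
    [Ax] p2 ⊢ p2

Result: YES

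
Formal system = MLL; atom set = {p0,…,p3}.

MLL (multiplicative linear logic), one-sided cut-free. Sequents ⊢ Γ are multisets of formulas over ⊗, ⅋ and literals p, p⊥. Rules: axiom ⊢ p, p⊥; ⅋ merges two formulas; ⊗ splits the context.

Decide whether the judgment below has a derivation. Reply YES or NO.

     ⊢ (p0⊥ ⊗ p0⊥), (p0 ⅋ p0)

Derivation (root first):
[⅋]  ⊢ (p0⊥ ⊗ p0⊥), (p0 ⅋ p0)
  [⊗]  ⊢ p0, p0, (p0⊥ ⊗ p0⊥)
    [Ax]  ⊢ p0, p0⊥
    [Ax]  ⊢ p0, p0⊥

Result: YES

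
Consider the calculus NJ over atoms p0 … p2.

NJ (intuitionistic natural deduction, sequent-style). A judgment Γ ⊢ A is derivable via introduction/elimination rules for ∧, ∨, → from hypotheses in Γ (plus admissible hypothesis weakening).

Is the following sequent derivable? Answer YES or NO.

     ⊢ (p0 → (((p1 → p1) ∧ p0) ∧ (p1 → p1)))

Derivation (root first):
[→I]  ⊢ (p0 → (((p1 → p1) ∧ p0) ∧ (p1 → p1)))
  [∧I] p0 ⊢ (((p1 → p1) ∧ p0) ∧ (p1 → p1))
    [∧I] p0 ⊢ ((p1 → p1) ∧ p0)
      [→I]  ⊢ (p1 → p1)
        [Ax] p1 ⊢ p1
      [Ax] p0 ⊢ p0
    [→I]  ⊢ (p1 → p1)
      [Ax] p1 ⊢ p1

Result: YES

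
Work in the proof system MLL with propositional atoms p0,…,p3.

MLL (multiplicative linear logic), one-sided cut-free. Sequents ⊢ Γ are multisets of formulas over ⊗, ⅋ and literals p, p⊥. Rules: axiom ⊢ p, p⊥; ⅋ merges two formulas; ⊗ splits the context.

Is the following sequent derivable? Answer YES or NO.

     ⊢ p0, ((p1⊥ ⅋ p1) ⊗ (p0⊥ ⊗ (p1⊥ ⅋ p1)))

Derivation (root first):
[⊗]  ⊢ p0, ((p1⊥ ⅋ p1) ⊗ (p0⊥ ⊗ (p1⊥ ⅋ p1)))
  [⅋]  ⊢ (p1⊥ ⅋ p1)
    [Ax]  ⊢ p1, p1⊥
  [⊗]  ⊢ p0, (p0⊥ ⊗ (p1⊥ ⅋ p1))
    [Ax]  ⊢ p0, p0⊥
    [⅋]  ⊢ (p1⊥ ⅋ p1)
      [Ax]  ⊢ p1, p1⊥

Result: YES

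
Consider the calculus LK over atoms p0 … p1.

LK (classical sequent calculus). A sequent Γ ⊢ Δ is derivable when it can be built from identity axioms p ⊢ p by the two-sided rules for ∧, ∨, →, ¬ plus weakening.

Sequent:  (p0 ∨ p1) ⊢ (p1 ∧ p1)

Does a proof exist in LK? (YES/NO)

Truth-table refutation:
  v=00: Γ:[(p0 ∨ p1)=F] Δ:[(p1 ∧ p1)=F] refutes=False
  v=01: Γ:[(p0 ∨ p1)=T] Δ:[(p1 ∧ p1)=T] refutes=False
  v=10: Γ:[(p0 ∨ p1)=T] Δ:[(p1 ∧ p1)=F] refutes=True  ← countermodel

Result: NO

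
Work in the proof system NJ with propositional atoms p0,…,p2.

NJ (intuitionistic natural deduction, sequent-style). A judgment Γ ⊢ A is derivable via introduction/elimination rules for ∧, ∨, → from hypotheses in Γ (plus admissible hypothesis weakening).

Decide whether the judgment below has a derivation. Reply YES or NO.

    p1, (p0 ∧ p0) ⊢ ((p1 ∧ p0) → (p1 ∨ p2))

Derivation trace:
[Wk] p1, (p0 ∧ p0) ⊢ ((p1 ∧ p0) → (p1 ∨ p2))
  [→I] p1 ⊢ ((p1 ∧ p0) → (p1 ∨ p2))
    [∨I₁] p1, (p1 ∧ p0) ⊢ (p1 ∨ p2)
      [Wk] p1, (p1 ∧ p0) ⊢ p1
        [Ax] p1 ⊢ p1

Result: YES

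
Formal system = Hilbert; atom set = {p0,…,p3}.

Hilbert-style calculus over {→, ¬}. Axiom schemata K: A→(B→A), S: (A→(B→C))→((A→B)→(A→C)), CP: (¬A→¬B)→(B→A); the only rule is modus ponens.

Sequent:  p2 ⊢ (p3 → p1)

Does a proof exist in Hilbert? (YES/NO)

Truth-table refutation:
  v=0000: Γ:[p2=F] Δ:[(p3 → p1)=T] refutes=False
  v=0001: Γ:[p2=F] Δ:[(p3 → p1)=F] refutes=False
  v=0010: Γ:[p2=T] Δ:[(p3 → p1)=T] refutes=False
  v=0011: Γ:[p2=T] Δ:[(p3 → p1)=F] refutes=True  ← countermodel

Result: NO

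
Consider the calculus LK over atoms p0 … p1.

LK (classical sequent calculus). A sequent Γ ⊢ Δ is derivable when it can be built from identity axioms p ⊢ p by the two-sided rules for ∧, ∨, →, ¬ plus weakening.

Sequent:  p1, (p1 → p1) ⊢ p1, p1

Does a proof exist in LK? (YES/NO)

Derivation (root first):
[WR] p1, (p1 → p1) ⊢ p1, p1
  [→L] p1, (p1 → p1) ⊢ p1
    [Ax] p1 ⊢ p1
    [Ax] p1 ⊢ p1

Result: YES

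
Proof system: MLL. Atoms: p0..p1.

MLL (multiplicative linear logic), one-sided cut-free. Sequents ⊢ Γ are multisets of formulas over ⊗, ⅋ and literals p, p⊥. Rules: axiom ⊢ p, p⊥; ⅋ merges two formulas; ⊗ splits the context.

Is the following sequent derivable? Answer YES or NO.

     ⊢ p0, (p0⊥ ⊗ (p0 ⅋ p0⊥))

Proof tree:
[⊗]  ⊢ p0, (p0⊥ ⊗ (p0 ⅋ p0⊥))
  [Ax]  ⊢ p0, p0⊥
  [⅋]  ⊢ (p0 ⅋ p0⊥)
    [Ax]  ⊢ p0, p0⊥

Result: YES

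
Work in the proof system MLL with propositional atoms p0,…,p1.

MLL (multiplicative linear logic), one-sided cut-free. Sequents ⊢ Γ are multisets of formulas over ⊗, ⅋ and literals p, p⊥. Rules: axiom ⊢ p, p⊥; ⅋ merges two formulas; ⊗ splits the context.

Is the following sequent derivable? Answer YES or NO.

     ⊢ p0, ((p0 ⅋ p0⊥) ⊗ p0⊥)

Derivation trace:
[⊗]  ⊢ p0, ((p0 ⅋ p0⊥) ⊗ p0⊥)
  [⅋]  ⊢ (p0 ⅋ p0⊥)
    [Ax]  ⊢ p0, p0⊥
  [Ax]  ⊢ p0, p0⊥

Result: YES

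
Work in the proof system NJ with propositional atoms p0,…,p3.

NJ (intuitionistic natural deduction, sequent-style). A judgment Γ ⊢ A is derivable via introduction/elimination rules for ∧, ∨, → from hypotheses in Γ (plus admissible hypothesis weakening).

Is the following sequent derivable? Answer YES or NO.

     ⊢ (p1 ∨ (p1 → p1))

Derivation trace:
[∨I₂]  ⊢ (p1 ∨ (p1 → p1))
  [→I]  ⊢ (p1 → p1)
    [Ax] p1 ⊢ p1

Result: YES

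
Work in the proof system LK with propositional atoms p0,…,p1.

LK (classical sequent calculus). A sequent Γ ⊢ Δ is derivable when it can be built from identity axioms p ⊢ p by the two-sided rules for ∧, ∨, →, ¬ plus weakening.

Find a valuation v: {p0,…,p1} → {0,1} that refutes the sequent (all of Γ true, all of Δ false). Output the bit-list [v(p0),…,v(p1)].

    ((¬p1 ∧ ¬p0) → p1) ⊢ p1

Enumerate valuations to refute Γ ⊢ Δ:
  v=00: Γ:[((¬p1 ∧ ¬p0) → p1)=F] Δ:[p1=F] refutes=False
  v=01: Γ:[((¬p1 ∧ ¬p0) → p1)=T] Δ:[p1=T] refutes=False
  v=10: Γ:[((¬p1 ∧ ¬p0) → p1)=T] Δ:[p1=F] refutes=True  ← countermodel

Result: [1, 0]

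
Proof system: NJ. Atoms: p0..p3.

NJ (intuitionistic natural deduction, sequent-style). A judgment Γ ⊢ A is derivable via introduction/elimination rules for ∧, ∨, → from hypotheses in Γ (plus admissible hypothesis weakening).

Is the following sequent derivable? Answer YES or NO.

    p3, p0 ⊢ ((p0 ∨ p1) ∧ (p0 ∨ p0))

Proof tree:
[∧I] p3, p0 ⊢ ((p0 ∨ p1) ∧ (p0 ∨ p0))
  [∨I₁] p0 ⊢ (p0 ∨ p1)
    [Ax] p0 ⊢ p0
  [Wk] p0, p3 ⊢ (p0 ∨ p0)
    [∨I₁] p0 ⊢ (p0 ∨ p0)
      [Ax] p0 ⊢ p0

Result: YES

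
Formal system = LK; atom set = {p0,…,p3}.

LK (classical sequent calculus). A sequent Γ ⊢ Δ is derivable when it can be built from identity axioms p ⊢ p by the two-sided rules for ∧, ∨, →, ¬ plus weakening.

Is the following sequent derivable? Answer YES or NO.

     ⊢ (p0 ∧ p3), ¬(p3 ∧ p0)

Proof tree:
[¬R]  ⊢ (p0 ∧ p3), ¬(p3 ∧ p0)
  [∧L] (p3 ∧ p0) ⊢ (p0 ∧ p3)
    [∧R] p3, p0 ⊢ (p0 ∧ p3)
      [Ax] p0 ⊢ p0
      [Ax] p3 ⊢ p3

Result: YES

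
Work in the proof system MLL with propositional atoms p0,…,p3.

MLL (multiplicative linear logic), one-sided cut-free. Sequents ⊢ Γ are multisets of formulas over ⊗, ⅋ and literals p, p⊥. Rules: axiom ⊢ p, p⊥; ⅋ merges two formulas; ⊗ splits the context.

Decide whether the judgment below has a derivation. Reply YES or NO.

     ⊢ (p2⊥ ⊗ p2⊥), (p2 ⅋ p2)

Derivation trace:
[⅋]  ⊢ (p2⊥ ⊗ p2⊥), (p2 ⅋ p2)
  [⊗]  ⊢ p2, p2, (p2⊥ ⊗ p2⊥)
    [Ax]  ⊢ p2, p2⊥
    [Ax]  ⊢ p2, p2⊥

Result: YES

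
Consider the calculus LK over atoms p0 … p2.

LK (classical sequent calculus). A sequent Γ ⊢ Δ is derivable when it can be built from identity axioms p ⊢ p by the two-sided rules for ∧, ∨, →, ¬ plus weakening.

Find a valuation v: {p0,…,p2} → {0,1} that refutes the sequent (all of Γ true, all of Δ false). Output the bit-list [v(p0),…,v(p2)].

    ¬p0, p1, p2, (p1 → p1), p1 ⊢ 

Enumerate valuations to refute Γ ⊢ Δ:
  v=000: Γ:[¬p0=T, p1=F, p2=F, (p1 → p1)=T, p1=F] Δ:[] refutes=False
  v=001: Γ:[¬p0=T, p1=F, p2=T, (p1 → p1)=T, p1=F] Δ:[] refutes=False
  v=010: Γ:[¬p0=T, p1=T, p2=F, (p1 → p1)=T, p1=T] Δ:[] refutes=False
  v=011: Γ:[¬p0=T, p1=T, p2=T, (p1 → p1)=T, p1=T] Δ:[] refutes=True  ← countermodel

Result: [0, 1, 1]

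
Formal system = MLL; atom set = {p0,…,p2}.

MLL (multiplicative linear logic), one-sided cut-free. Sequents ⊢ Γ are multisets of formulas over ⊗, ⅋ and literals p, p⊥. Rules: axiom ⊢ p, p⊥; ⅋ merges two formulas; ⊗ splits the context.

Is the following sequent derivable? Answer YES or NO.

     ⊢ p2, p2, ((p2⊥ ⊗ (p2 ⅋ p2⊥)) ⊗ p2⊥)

Proof tree:
[⊗]  ⊢ p2, p2, ((p2⊥ ⊗ (p2 ⅋ p2⊥)) ⊗ p2⊥)
  [⊗]  ⊢ p2, (p2⊥ ⊗ (p2 ⅋ p2⊥))
    [Ax]  ⊢ p2, p2⊥
    [⅋]  ⊢ (p2 ⅋ p2⊥)
      [Ax]  ⊢ p2, p2⊥
  [Ax]  ⊢ p2, p2⊥

Result: YES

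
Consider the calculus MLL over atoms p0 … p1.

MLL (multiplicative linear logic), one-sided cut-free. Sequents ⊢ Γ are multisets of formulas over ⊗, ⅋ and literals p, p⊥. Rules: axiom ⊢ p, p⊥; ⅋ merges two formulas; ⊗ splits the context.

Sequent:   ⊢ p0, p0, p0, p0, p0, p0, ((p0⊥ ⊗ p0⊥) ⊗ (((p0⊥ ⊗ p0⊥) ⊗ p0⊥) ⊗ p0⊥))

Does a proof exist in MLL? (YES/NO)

Proof tree:
[⊗]  ⊢ p0, p0, p0, p0, p0, p0, ((p0⊥ ⊗ p0⊥) ⊗ (((p0⊥ ⊗ p0⊥) ⊗ p0⊥) ⊗ p0⊥))
  [⊗]  ⊢ p0, p0, (p0⊥ ⊗ p0⊥)
    [Ax]  ⊢ p0, p0⊥
    [Ax]  ⊢ p0, p0⊥
  [⊗]  ⊢ p0, p0, p0, p0, (((p0⊥ ⊗ p0⊥) ⊗ p0⊥) ⊗ p0⊥)
    [⊗]  ⊢ p0, p0, p0, ((p0⊥ ⊗ p0⊥) ⊗ p0⊥)
      [⊗]  ⊢ p0, p0, (p0⊥ ⊗ p0⊥)
        [Ax]  ⊢ p0, p0⊥
        [Ax]  ⊢ p0, p0⊥
      [Ax]  ⊢ p0, p0⊥
    [Ax]  ⊢ p0, p0⊥

Result: YES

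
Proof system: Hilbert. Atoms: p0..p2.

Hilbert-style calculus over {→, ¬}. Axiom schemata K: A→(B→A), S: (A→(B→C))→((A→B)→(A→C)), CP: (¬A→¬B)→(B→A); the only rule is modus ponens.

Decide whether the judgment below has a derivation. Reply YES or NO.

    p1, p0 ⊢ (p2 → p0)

Derivation (root first):
[MP] p1, p0 ⊢ (p2 → p0)
  [K]  ⊢ (p0 → (p2 → p0))
  [MP] p1, p0 ⊢ p0
    [MP] p0 ⊢ (p1 → p0)
      [K]  ⊢ (p0 → (p1 → p0))
      [Hyp] p0 ⊢ p0
    [Hyp] p1 ⊢ p1

Result: YES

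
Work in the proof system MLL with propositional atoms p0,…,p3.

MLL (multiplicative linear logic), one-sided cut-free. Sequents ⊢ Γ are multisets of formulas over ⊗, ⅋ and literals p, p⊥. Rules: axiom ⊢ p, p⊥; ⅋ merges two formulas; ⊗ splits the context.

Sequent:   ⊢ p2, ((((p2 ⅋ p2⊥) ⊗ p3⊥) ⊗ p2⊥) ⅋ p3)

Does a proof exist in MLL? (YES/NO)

Derivation trace:
[⅋]  ⊢ p2, ((((p2 ⅋ p2⊥) ⊗ p3⊥) ⊗ p2⊥) ⅋ p3)
  [⊗]  ⊢ p3, p2, (((p2 ⅋ p2⊥) ⊗ p3⊥) ⊗ p2⊥)
    [⊗]  ⊢ p3, ((p2 ⅋ p2⊥) ⊗ p3⊥)
      [⅋]  ⊢ (p2 ⅋ p2⊥)
        [Ax]  ⊢ p2, p2⊥
      [Ax]  ⊢ p3, p3⊥
    [Ax]  ⊢ p2, p2⊥

Result: YES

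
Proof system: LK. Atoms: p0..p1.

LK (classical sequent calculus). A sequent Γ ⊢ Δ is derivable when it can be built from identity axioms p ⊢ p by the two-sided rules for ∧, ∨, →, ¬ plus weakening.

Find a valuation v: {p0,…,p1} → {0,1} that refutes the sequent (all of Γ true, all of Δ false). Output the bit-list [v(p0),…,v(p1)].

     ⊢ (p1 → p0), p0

Search for a countermodel by truth-table:
  v=00: Γ:[] Δ:[(p1 → p0)=T, p0=F] refutes=False
  v=01: Γ:[] Δ:[(p1 → p0)=F, p0=F] refutes=True  ← countermodel

Result: [0, 1]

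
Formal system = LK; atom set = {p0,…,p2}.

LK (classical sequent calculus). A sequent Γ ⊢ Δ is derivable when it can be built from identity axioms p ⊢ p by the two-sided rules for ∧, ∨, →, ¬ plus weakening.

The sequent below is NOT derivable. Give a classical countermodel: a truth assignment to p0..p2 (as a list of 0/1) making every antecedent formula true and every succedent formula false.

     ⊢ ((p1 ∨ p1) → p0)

Search for a countermodel by truth-table:
  v=000: Γ:[] Δ:[((p1 ∨ p1) → p0)=T] refutes=False
  v=001: Γ:[] Δ:[((p1 ∨ p1) → p0)=T] refutes=False
  v=010: Γ:[] Δ:[((p1 ∨ p1) → p0)=F] refutes=True  ← countermodel

Result: [0, 1, 0]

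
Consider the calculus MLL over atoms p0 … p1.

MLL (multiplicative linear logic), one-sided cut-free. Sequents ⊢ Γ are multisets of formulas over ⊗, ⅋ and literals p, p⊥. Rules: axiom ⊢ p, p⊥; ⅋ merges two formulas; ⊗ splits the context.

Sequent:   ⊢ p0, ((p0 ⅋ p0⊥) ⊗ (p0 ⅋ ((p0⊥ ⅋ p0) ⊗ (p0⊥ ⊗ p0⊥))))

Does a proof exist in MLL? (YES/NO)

Derivation (root first):
[⊗]  ⊢ p0, ((p0 ⅋ p0⊥) ⊗ (p0 ⅋ ((p0⊥ ⅋ p0) ⊗ (p0⊥ ⊗ p0⊥))))
  [⅋]  ⊢ (p0 ⅋ p0⊥)
    [Ax]  ⊢ p0, p0⊥
  [⅋]  ⊢ p0, (p0 ⅋ ((p0⊥ ⅋ p0) ⊗ (p0⊥ ⊗ p0⊥)))
    [⊗]  ⊢ p0, p0, ((p0⊥ ⅋ p0) ⊗ (p0⊥ ⊗ p0⊥))
      [⅋]  ⊢ (p0⊥ ⅋ p0)
        [Ax]  ⊢ p0, p0⊥
      [⊗]  ⊢ p0, p0, (p0⊥ ⊗ p0⊥)
        [Ax]  ⊢ p0, p0⊥
        [Ax]  ⊢ p0, p0⊥

Result: YES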